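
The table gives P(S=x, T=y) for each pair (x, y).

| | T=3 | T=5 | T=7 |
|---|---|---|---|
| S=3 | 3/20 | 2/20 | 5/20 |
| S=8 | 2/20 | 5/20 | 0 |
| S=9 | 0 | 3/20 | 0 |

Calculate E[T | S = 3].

P(S = 3) = 1/2.
Summing T·P(S=x,T=y) over the conditioning event gives 27/10.
E[T | S = 3] = (27/10) / (1/2) = 27/5.

27/5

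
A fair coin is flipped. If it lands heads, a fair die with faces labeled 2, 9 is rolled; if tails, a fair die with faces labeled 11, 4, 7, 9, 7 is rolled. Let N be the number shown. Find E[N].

131/20

E[N | heads] = (2+9)/2 = 11/2.
E[N | tails] = (11+4+7+9+7)/5 = 38/5.
By the law of total expectation,
E[N] = (1/2)·(11/2) + (1/2)·(38/5) = 131/20.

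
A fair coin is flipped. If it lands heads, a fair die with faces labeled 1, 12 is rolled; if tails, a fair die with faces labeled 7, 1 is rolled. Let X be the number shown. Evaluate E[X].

E[X | heads] = (1+12)/2 = 13/2.
E[X | tails] = (7+1)/2 = 4.
By the law of total expectation,
E[X] = (1/2)·(13/2) + (1/2)·(4) = 21/4.

21/4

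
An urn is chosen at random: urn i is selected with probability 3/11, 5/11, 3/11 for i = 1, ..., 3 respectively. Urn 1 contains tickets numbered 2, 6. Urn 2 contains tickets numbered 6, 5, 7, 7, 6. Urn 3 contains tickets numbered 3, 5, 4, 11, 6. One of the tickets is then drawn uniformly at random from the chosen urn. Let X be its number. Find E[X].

302/55

E[X | urn 1] = (2+6)/2 = 4.
E[X | urn 2] = (6+5+7+7+6)/5 = 31/5.
E[X | urn 3] = (3+5+4+11+6)/5 = 29/5.
By the law of total expectation,
E[X] = (3/11)·(4) + (5/11)·(31/5) + (3/11)·(29/5) = 302/55.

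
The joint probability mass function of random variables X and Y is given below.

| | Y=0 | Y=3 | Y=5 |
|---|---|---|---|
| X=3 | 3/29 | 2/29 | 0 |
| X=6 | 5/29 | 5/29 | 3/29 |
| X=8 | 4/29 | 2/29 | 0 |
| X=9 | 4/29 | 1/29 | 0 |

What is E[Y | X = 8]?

P(X = 8) = 6/29.
Σ Y·P over the event = 0·(4/29) + 3·(2/29) = 6/29.
E[Y | X = 8] = (6/29) / (6/29) = 1.

1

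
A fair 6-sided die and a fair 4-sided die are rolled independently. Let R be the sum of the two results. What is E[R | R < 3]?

2

P(R < 3) = 1/24.
Σ over the event: 2·1/24 = 1/12.
E[R | R < 3] = (1/12) / (1/24) = 2.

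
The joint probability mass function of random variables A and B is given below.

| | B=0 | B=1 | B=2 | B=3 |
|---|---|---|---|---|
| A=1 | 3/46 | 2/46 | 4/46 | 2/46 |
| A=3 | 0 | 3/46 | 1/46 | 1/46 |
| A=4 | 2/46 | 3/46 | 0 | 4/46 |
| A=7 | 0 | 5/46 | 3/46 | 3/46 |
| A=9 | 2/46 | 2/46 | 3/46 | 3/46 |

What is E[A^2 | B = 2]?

403/11

P(B = 2) = 11/46.
Σ A^2·P over the event = 1·(4/46) + 9·(1/46) + 49·(3/46) + 81·(3/46) = 403/46.
E[A^2 | B = 2] = (403/46) / (11/46) = 403/11.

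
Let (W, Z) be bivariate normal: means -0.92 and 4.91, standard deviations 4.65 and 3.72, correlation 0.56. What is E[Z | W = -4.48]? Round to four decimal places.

3.3151

The regression of Z on W has slope ρ·σ_Z/σ_W and passes through (μ_W, μ_Z).
E[Z | W=-4.48] = 4.91 + (0.56)·(3.72/4.65)·(-4.48 − (-0.92)) = 4.91 + (0.448)·(-3.56) = 3.3151.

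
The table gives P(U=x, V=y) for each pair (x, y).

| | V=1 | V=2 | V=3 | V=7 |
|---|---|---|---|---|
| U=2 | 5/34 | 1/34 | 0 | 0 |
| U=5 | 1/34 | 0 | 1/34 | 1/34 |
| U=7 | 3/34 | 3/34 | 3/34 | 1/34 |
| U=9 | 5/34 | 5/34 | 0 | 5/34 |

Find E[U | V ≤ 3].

P(V ≤ 3) = 27/34.
Summing U·P(U=x,V=y) over the conditioning event gives 175/34.
E[U | V ≤ 3] = (175/34) / (27/34) = 175/27.

175/27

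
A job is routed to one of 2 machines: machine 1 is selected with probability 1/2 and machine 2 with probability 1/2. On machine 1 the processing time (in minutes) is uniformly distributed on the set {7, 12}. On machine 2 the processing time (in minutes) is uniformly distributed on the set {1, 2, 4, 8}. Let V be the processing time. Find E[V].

E[V | machine 1] = (7+12)/2 = 19/2.
E[V | machine 2] = (1+2+4+8)/4 = 15/4.
E[V] = (1/2)·(19/2) + (1/2)·(15/4) = 53/8.

53/8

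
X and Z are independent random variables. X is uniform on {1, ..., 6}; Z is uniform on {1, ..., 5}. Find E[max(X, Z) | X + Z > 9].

Outcomes with X + Z > 9: (5,5), (6,4), (6,5), each with probability 1/30.
E[max(X, Z) | X + Z > 9] = (5 + 6 + 6) / 3 = 17/3.

17/3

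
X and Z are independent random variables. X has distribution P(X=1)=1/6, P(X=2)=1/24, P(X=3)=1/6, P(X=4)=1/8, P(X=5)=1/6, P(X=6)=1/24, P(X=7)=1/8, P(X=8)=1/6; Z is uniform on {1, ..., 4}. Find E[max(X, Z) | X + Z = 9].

79/12

P(X + Z = 9) = 1/8.
Summing max(X,Z)·P(x,y) over outcomes with X + Z = 9 gives 79/96.
E[max(X, Z) | X + Z = 9] = (79/96) / (1/8) = 79/12.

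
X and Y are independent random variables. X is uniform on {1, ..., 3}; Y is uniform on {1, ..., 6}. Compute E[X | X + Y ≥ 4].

P(X + Y ≥ 4) = 5/6.
Summing X·P(x,y) over outcomes with X + Y ≥ 4 gives 16/9.
E[X | X + Y ≥ 4] = (16/9) / (5/6) = 32/15.

32/15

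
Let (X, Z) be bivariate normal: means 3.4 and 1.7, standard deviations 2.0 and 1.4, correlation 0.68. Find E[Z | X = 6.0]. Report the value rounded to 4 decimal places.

E[Z | X=x] = μ_Z + ρ(σ_Z/σ_X)(x − μ_X) for jointly normal variables.
E[Z | X=6.0] = 1.7 + (0.68)·(1.4/2.0)·(6.0 − (3.4)) = 1.7 + (0.476)·(2.6) = 2.9376.

2.9376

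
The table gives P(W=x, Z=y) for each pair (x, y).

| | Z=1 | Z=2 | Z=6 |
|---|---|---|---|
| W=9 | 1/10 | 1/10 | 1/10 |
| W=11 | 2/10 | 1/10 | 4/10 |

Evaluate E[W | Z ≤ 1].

31/3

P(Z ≤ 1) = 3/10.
Σ W·P over the event = 9·(1/10) + 11·(2/10) = 31/10.
E[W | Z ≤ 1] = (31/10) / (3/10) = 31/3.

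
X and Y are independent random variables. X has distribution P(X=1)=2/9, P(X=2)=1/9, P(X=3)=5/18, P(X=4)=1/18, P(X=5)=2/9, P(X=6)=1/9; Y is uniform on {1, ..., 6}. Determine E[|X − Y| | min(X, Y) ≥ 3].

P(min(X, Y) ≥ 3) = 4/9.
Summing |X−Y|·P(x,y) over outcomes with min(X, Y) ≥ 3 gives 31/54.
E[|X − Y| | min(X, Y) ≥ 3] = (31/54) / (4/9) = 31/24.

31/24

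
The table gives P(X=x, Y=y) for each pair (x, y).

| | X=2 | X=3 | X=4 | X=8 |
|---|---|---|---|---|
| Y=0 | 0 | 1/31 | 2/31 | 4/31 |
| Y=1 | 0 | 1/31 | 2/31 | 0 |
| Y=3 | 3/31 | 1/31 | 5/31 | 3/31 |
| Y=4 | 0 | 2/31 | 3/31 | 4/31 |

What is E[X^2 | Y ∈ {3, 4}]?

P(Y ∈ {3, 4}) = 21/31.
Σ X^2·P over the event = 4·(3/31) + 9·(1/31) + 9·(2/31) + 16·(5/31) + 16·(3/31) + 64·(3/31) + 64·(4/31) = 615/31.
E[X^2 | Y ∈ {3, 4}] = (615/31) / (21/31) = 205/7.

205/7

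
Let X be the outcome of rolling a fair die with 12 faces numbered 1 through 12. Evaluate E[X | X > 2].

15/2

Given X > 2, X is equally likely to be any of {3, 4, 5, 6, 7, 8, 9, 10, 11, 12}.
E[X | X > 2] = (3 + 4 + 5 + 6 + 7 + 8 + 9 + 10 + 11 + 12) / 10 = 15/2.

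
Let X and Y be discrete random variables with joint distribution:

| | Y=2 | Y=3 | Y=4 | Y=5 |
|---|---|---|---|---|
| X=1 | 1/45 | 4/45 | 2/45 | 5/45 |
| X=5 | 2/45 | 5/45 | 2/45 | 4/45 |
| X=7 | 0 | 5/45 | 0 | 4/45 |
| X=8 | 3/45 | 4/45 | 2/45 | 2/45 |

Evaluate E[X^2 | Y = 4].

30

P(Y = 4) = 2/15.
Σ X^2·P over the event = 1·(2/45) + 25·(2/45) + 64·(2/45) = 4.
E[X^2 | Y = 4] = (4) / (2/15) = 30.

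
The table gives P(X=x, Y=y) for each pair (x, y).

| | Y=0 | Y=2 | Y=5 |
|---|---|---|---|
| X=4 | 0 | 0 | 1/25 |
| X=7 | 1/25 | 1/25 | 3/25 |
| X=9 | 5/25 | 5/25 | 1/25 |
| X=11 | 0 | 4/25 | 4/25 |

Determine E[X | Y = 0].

P(Y = 0) = 6/25.
Σ X·P over the event = 7·(1/25) + 9·(5/25) = 52/25.
E[X | Y = 0] = (52/25) / (6/25) = 26/3.

26/3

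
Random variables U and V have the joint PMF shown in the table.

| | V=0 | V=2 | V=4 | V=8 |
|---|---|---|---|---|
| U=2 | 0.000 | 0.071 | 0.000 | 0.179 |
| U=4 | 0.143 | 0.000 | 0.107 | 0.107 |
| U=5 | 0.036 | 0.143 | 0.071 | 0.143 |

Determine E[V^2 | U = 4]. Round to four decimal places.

23.9776

P(U = 4) = 0.357.
Σ V^2·P over the event = 0·(0.143) + 16·(0.107) + 64·(0.107) = 8.560.
E[V^2 | U = 4] = (8.560) / (0.357) = 23.9776.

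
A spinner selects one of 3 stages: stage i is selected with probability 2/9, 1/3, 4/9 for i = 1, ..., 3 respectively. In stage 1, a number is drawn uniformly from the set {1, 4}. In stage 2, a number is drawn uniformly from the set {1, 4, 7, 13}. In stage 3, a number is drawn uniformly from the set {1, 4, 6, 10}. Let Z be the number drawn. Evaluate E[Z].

179/36

E[Z | stage 1] = (1+4)/2 = 5/2.
E[Z | stage 2] = (1+4+7+13)/4 = 25/4.
E[Z | stage 3] = (1+4+6+10)/4 = 21/4.
By the law of total expectation,
E[Z] = (2/9)·(5/2) + (1/3)·(25/4) + (4/9)·(21/4) = 179/36.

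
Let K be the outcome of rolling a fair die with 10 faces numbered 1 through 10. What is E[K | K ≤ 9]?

Given K ≤ 9, K is equally likely to be any of {1, 2, 3, 4, 5, 6, 7, 8, 9}.
E[K | K ≤ 9] = (1 + 2 + 3 + 4 + 5 + 6 + 7 + 8 + 9) / 9 = 5.

5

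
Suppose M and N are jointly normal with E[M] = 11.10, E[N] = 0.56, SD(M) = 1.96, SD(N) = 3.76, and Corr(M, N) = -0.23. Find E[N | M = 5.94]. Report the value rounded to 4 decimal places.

The regression of N on M has slope ρ·σ_N/σ_M and passes through (μ_M, μ_N).
E[N | M=5.94] = 0.56 + (-0.23)·(3.76/1.96)·(5.94 − (11.10)) = 0.56 + (-0.44122)·(-5.16) = 2.8367.

2.8367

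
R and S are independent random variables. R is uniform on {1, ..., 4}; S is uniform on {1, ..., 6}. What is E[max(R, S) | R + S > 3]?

P(R + S > 3) = 7/8.
Summing max(R,S)·P(x,y) over outcomes with R + S > 3 gives 89/24.
E[max(R, S) | R + S > 3] = (89/24) / (7/8) = 89/21.

89/21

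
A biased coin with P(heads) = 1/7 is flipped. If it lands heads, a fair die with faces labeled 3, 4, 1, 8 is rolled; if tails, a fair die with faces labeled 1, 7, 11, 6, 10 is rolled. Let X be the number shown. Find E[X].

E[X | heads] = (3+4+1+8)/4 = 4.
E[X | tails] = (1+7+11+6+10)/5 = 7.
By the law of total expectation,
E[X] = (1/7)·(4) + (6/7)·(7) = 46/7.

46/7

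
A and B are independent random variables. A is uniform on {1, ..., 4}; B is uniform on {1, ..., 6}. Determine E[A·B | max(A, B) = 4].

Outcomes with max(A, B) = 4: (1,4), (2,4), (3,4), (4,1), (4,2), (4,3), (4,4), each with probability 1/24.
E[A·B | max(A, B) = 4] = (4 + 8 + 12 + 4 + 8 + 12 + 16) / 7 = 64/7.

64/7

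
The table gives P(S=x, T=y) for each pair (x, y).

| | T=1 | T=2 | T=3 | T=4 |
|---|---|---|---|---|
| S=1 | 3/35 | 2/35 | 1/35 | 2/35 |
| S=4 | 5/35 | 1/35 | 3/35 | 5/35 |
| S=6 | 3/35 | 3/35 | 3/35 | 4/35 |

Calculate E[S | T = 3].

31/7

P(T = 3) = 1/5.
Σ S·P over the event = 1·(1/35) + 4·(3/35) + 6·(3/35) = 31/35.
E[S | T = 3] = (31/35) / (1/5) = 31/7.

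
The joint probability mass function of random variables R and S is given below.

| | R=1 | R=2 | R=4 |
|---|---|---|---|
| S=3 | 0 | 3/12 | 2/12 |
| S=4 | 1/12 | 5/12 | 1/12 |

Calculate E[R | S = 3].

14/5

P(S = 3) = 5/12.
Σ R·P over the event = 2·(3/12) + 4·(2/12) = 7/6.
E[R | S = 3] = (7/6) / (5/12) = 14/5.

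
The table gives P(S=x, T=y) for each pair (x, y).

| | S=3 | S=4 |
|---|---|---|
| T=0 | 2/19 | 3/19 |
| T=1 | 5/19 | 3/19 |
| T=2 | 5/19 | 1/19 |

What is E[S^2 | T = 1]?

P(T = 1) = 8/19.
Σ S^2·P over the event = 9·(5/19) + 16·(3/19) = 93/19.
E[S^2 | T = 1] = (93/19) / (8/19) = 93/8.

93/8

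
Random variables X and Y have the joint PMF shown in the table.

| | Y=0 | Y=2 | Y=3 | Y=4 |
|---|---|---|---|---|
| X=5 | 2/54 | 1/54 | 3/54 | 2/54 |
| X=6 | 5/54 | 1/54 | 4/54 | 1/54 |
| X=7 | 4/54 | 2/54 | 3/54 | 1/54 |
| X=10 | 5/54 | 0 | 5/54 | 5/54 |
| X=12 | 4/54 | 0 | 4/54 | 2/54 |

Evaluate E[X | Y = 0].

P(Y = 0) = 10/27.
Σ X·P over the event = 5·(2/54) + 6·(5/54) + 7·(4/54) + 10·(5/54) + 12·(4/54) = 83/27.
E[X | Y = 0] = (83/27) / (10/27) = 83/10.

83/10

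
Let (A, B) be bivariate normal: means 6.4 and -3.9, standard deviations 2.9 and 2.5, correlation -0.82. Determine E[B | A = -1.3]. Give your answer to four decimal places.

1.5431

E[B | A=x] = μ_B + ρ(σ_B/σ_A)(x − μ_A) for jointly normal variables.
E[B | A=-1.3] = -3.9 + (-0.82)·(2.5/2.9)·(-1.3 − (6.4)) = -3.9 + (-0.7069)·(-7.7) = 1.5431.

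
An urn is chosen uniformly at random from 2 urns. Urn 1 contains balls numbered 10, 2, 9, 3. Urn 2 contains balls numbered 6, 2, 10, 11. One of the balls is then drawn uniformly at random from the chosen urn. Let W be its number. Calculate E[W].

E[W | urn 1] = (10+2+9+3)/4 = 6.
E[W | urn 2] = (6+2+10+11)/4 = 29/4.
E[W] = (1/2)·(6) + (1/2)·(29/4) = 53/8.

53/8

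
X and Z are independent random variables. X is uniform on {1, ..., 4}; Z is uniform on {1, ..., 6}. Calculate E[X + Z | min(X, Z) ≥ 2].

P(min(X, Z) ≥ 2) = 5/8.
Summing (X+Z)·P(x,y) over outcomes with min(X, Z) ≥ 2 gives 35/8.
E[X + Z | min(X, Z) ≥ 2] = (35/8) / (5/8) = 7.

7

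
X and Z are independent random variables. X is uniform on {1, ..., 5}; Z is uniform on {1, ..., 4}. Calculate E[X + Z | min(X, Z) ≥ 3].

15/2

Outcomes with min(X, Z) ≥ 3: (3,3), (3,4), (4,3), (4,4), (5,3), (5,4), each with probability 1/20.
E[X + Z | min(X, Z) ≥ 3] = (6 + 7 + 7 + 8 + 8 + 9) / 6 = 15/2.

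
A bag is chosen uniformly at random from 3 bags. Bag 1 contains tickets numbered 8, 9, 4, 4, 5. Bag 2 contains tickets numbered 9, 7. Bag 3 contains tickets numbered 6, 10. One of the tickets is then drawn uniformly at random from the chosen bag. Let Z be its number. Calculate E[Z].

E[Z | bag 1] = (8+9+4+4+5)/5 = 6.
E[Z | bag 2] = (9+7)/2 = 8.
E[Z | bag 3] = (6+10)/2 = 8.
By the law of total expectation,
E[Z] = (1/3)·(6) + (1/3)·(8) + (1/3)·(8) = 22/3.

22/3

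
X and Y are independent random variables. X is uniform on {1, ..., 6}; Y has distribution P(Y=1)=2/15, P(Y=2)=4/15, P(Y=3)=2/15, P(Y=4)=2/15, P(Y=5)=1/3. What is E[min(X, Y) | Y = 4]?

3

P(Y = 4) = 2/15.
Summing min(X,Y)·P(x,y) over outcomes with Y = 4 gives 2/5.
E[min(X, Y) | Y = 4] = (2/5) / (2/15) = 3.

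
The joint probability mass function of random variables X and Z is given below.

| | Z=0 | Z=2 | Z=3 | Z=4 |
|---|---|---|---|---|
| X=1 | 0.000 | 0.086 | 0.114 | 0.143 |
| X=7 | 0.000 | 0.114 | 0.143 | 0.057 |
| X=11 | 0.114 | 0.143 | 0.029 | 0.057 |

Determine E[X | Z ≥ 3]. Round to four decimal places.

4.7937

P(Z ≥ 3) = 0.543.
Σ X·P over the event = 1·(0.114) + 1·(0.143) + 7·(0.143) + 7·(0.057) + 11·(0.029) + 11·(0.057) = 2.603.
E[X | Z ≥ 3] = (2.603) / (0.543) = 4.7937.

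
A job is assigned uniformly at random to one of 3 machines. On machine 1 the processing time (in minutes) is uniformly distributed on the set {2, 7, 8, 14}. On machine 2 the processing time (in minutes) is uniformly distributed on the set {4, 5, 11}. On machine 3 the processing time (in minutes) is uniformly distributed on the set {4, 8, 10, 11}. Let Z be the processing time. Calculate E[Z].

68/9

E[Z | machine 1] = (2+7+8+14)/4 = 31/4.
E[Z | machine 2] = (4+5+11)/3 = 20/3.
E[Z | machine 3] = (4+8+10+11)/4 = 33/4.
By the law of total expectation,
E[Z] = (1/3)·(31/4) + (1/3)·(20/3) + (1/3)·(33/4) = 68/9.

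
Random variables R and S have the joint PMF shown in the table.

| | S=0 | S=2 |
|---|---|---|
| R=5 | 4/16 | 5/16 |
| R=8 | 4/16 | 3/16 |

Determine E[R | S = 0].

P(S = 0) = 1/2.
Σ R·P over the event = 5·(4/16) + 8·(4/16) = 13/4.
E[R | S = 0] = (13/4) / (1/2) = 13/2.

13/2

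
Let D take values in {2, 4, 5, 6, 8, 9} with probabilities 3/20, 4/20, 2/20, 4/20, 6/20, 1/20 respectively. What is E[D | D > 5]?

P(D > 5) = 11/20.
Σ over the event: 6·1/5 + 8·3/10 + 9·1/20 = 81/20.
E[D | D > 5] = (81/20) / (11/20) = 81/11.

81/11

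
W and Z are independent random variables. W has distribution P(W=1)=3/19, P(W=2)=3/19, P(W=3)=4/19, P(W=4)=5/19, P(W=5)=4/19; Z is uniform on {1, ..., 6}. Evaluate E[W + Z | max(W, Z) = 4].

P(max(W, Z) = 4) = 5/19.
Summing (W+Z)·P(x,y) over outcomes with max(W, Z) = 4 gives 191/114.
E[W + Z | max(W, Z) = 4] = (191/114) / (5/19) = 191/30.

191/30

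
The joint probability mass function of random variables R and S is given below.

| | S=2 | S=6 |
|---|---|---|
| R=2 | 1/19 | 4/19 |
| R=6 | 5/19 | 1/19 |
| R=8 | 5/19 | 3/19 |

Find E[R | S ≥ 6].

P(S ≥ 6) = 8/19.
Σ R·P over the event = 2·(4/19) + 6·(1/19) + 8·(3/19) = 2.
E[R | S ≥ 6] = (2) / (8/19) = 19/4.

19/4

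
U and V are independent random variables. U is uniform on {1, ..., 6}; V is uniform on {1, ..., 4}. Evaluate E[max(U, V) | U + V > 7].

16/3

P(U + V > 7) = 1/4.
Summing max(U,V)·P(x,y) over outcomes with U + V > 7 gives 4/3.
E[max(U, V) | U + V > 7] = (4/3) / (1/4) = 16/3.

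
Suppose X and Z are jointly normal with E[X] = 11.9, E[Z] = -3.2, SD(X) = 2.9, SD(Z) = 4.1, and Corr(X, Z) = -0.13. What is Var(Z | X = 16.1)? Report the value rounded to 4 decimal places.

The conditional variance in a bivariate normal is σ_Z²(1 − ρ²), independent of x.
Var(Z | X=16.1) = (4.1)²·(1 − (-0.13)²) = 16.81·0.9831 = 16.5259.

16.5259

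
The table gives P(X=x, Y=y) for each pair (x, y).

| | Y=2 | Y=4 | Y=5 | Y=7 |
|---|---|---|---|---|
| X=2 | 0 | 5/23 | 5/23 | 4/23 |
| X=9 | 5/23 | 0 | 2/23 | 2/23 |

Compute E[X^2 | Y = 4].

P(Y = 4) = 5/23.
Σ X^2·P over the event = 4·(5/23) = 20/23.
E[X^2 | Y = 4] = (20/23) / (5/23) = 4.

4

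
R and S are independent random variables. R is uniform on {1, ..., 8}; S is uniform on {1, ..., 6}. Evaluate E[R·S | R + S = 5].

5

P(R + S = 5) = 1/12.
Summing RS·P(x,y) over outcomes with R + S = 5 gives 5/12.
E[R·S | R + S = 5] = (5/12) / (1/12) = 5.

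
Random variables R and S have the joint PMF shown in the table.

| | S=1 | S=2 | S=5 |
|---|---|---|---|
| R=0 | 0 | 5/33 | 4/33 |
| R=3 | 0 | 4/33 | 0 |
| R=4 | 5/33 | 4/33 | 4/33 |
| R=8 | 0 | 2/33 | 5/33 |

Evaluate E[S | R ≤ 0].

10/3

P(R ≤ 0) = 3/11.
Σ S·P over the event = 2·(5/33) + 5·(4/33) = 10/11.
E[S | R ≤ 0] = (10/11) / (3/11) = 10/3.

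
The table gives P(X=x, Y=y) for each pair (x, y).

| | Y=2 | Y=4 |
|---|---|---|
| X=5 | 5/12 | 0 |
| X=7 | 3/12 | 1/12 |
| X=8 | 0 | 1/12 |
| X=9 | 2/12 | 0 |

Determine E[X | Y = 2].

P(Y = 2) = 5/6.
Summing X·P(X=x,Y=y) over the conditioning event gives 16/3.
E[X | Y = 2] = (16/3) / (5/6) = 32/5.

32/5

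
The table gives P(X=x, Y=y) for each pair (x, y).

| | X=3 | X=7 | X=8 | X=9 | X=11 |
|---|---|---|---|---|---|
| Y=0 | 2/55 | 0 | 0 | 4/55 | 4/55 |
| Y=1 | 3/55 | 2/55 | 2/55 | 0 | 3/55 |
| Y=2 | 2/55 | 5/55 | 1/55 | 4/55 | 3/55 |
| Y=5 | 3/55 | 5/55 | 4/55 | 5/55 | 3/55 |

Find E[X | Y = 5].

P(Y = 5) = 4/11.
Σ X·P over the event = 3·(3/55) + 7·(5/55) + 8·(4/55) + 9·(5/55) + 11·(3/55) = 14/5.
E[X | Y = 5] = (14/5) / (4/11) = 77/10.

77/10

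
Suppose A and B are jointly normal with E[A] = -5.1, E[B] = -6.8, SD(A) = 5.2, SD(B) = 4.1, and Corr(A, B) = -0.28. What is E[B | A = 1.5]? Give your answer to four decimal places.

E[B | A=x] = μ_B + ρ(σ_B/σ_A)(x − μ_A) for jointly normal variables.
E[B | A=1.5] = -6.8 + (-0.28)·(4.1/5.2)·(1.5 − (-5.1)) = -6.8 + (-0.22077)·(6.6) = -8.2571.

-8.2571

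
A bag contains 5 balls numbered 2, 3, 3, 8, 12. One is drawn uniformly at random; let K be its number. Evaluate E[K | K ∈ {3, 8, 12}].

P(K ∈ {3, 8, 12}) = 4/5.
Σ over the event: 3·2/5 + 8·1/5 + 12·1/5 = 26/5.
E[K | K ∈ {3, 8, 12}] = (26/5) / (4/5) = 13/2.

13/2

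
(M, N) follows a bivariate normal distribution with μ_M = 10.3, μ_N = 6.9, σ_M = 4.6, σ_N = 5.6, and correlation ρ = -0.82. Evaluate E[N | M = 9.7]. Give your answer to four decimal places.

E[N | M=x] = μ_N + ρ(σ_N/σ_M)(x − μ_M) for jointly normal variables.
E[N | M=9.7] = 6.9 + (-0.82)·(5.6/4.6)·(9.7 − (10.3)) = 6.9 + (-0.99826)·(-0.6) = 7.4990.

7.4990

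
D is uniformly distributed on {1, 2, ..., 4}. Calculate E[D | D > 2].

Given D > 2, D is equally likely to be any of {3, 4}.
E[D | D > 2] = (3 + 4) / 2 = 7/2.

7/2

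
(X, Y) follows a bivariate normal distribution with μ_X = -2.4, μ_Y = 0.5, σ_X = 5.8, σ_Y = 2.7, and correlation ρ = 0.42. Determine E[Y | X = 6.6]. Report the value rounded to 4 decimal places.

2.2597

For a bivariate normal, E[Y | X=x] = μ_Y + ρ·(σ_Y/σ_X)·(x − μ_X).
E[Y | X=6.6] = 0.5 + (0.42)·(2.7/5.8)·(6.6 − (-2.4)) = 0.5 + (0.19552)·(9) = 2.2597.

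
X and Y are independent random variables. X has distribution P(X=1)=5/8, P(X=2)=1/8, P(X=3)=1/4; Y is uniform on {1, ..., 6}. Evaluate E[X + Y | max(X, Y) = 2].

P(max(X, Y) = 2) = 7/48.
Summing (X+Y)·P(x,y) over outcomes with max(X, Y) = 2 gives 11/24.
E[X + Y | max(X, Y) = 2] = (11/24) / (7/48) = 22/7.

22/7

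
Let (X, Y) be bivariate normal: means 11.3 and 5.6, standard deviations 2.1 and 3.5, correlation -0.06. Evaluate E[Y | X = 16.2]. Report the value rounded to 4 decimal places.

5.1100

E[Y | X=x] = μ_Y + ρ(σ_Y/σ_X)(x − μ_X) for jointly normal variables.
E[Y | X=16.2] = 5.6 + (-0.06)·(3.5/2.1)·(16.2 − (11.3)) = 5.6 + (-0.1)·(4.9) = 5.1100.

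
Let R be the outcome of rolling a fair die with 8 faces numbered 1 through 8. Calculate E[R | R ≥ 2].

5

Given R ≥ 2, R is equally likely to be any of {2, 3, 4, 5, 6, 7, 8}.
E[R | R ≥ 2] = (2 + 3 + 4 + 5 + 6 + 7 + 8) / 7 = 5.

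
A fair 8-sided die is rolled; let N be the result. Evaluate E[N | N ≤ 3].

2

Given N ≤ 3, N is equally likely to be any of {1, 2, 3}.
E[N | N ≤ 3] = (1 + 2 + 3) / 3 = 2.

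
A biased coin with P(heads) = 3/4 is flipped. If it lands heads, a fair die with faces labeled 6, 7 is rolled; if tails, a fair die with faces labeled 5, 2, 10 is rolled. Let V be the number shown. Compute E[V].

151/24

E[V | heads] = (6+7)/2 = 13/2.
E[V | tails] = (5+2+10)/3 = 17/3.
By the law of total expectation,
E[V] = (3/4)·(13/2) + (1/4)·(17/3) = 151/24.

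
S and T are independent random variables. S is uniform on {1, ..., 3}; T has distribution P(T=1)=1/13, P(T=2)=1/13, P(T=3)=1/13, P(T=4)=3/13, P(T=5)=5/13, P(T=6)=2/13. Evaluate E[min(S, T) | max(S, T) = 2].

4/3

P(max(S, T) = 2) = 1/13.
Summing min(S,T)·P(x,y) over outcomes with max(S, T) = 2 gives 4/39.
E[min(S, T) | max(S, T) = 2] = (4/39) / (1/13) = 4/3.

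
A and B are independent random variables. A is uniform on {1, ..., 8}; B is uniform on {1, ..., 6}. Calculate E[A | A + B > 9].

20/3

P(A + B > 9) = 5/16.
Summing A·P(x,y) over outcomes with A + B > 9 gives 25/12.
E[A | A + B > 9] = (25/12) / (5/16) = 20/3.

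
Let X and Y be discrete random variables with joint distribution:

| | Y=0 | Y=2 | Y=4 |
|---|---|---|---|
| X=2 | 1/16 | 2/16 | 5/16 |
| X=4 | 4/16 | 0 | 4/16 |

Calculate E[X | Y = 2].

2

P(Y = 2) = 1/8.
Σ X·P over the event = 2·(2/16) = 1/4.
E[X | Y = 2] = (1/4) / (1/8) = 2.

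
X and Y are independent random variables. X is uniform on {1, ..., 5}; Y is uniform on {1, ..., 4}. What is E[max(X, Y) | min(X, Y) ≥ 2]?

P(min(X, Y) ≥ 2) = 3/5.
Summing max(X,Y)·P(x,y) over outcomes with min(X, Y) ≥ 2 gives 23/10.
E[max(X, Y) | min(X, Y) ≥ 2] = (23/10) / (3/5) = 23/6.

23/6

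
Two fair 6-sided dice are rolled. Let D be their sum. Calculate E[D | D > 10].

34/3

P(D > 10) = 1/12.
Σ over the event: 11·1/18 + 12·1/36 = 17/18.
E[D | D > 10] = (17/18) / (1/12) = 34/3.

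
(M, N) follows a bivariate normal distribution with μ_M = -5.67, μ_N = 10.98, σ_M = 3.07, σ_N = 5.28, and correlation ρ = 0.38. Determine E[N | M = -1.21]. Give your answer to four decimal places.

For a bivariate normal, E[N | M=x] = μ_N + ρ·(σ_N/σ_M)·(x − μ_M).
E[N | M=-1.21] = 10.98 + (0.38)·(5.28/3.07)·(-1.21 − (-5.67)) = 10.98 + (0.65355)·(4.46) = 13.8948.

13.8948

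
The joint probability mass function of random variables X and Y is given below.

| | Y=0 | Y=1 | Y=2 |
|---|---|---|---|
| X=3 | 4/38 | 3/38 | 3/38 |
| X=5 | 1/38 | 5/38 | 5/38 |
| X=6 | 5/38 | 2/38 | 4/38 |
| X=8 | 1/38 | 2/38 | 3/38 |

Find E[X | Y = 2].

82/15

P(Y = 2) = 15/38.
Σ X·P over the event = 3·(3/38) + 5·(5/38) + 6·(4/38) + 8·(3/38) = 41/19.
E[X | Y = 2] = (41/19) / (15/38) = 82/15.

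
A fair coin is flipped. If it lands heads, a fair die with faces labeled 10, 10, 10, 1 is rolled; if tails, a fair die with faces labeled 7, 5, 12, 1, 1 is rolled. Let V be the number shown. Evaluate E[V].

259/40

E[V | heads] = (10+10+10+1)/4 = 31/4.
E[V | tails] = (7+5+12+1+1)/5 = 26/5.
By the law of total expectation,
E[V] = (1/2)·(31/4) + (1/2)·(26/5) = 259/40.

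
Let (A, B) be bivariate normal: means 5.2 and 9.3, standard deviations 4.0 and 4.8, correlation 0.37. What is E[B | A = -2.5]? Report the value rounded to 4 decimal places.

For a bivariate normal, E[B | A=x] = μ_B + ρ·(σ_B/σ_A)·(x − μ_A).
E[B | A=-2.5] = 9.3 + (0.37)·(4.8/4.0)·(-2.5 − (5.2)) = 9.3 + (0.444)·(-7.7) = 5.8812.

5.8812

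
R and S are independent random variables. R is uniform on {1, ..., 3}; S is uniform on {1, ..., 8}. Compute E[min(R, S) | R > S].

4/3

Outcomes with R > S: (2,1), (3,1), (3,2), each with probability 1/24.
E[min(R, S) | R > S] = (1 + 1 + 2) / 3 = 4/3.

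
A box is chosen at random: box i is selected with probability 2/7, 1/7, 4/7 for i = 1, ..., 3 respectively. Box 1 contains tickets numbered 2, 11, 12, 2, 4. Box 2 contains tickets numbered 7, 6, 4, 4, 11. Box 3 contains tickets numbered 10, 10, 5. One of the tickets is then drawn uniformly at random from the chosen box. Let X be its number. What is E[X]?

E[X | box 1] = (2+11+12+2+4)/5 = 31/5.
E[X | box 2] = (7+6+4+4+11)/5 = 32/5.
E[X | box 3] = (10+10+5)/3 = 25/3.
By the law of total expectation,
E[X] = (2/7)·(31/5) + (1/7)·(32/5) + (4/7)·(25/3) = 782/105.

782/105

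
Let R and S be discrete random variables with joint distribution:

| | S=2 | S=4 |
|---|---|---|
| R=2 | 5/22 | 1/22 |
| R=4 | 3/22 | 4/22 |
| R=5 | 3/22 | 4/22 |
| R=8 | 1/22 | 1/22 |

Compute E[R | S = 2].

P(S = 2) = 6/11.
Σ R·P over the event = 2·(5/22) + 4·(3/22) + 5·(3/22) + 8·(1/22) = 45/22.
E[R | S = 2] = (45/22) / (6/11) = 15/4.

15/4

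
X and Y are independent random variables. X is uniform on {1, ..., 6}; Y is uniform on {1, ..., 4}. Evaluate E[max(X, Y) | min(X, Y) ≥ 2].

64/15

P(min(X, Y) ≥ 2) = 5/8.
Summing max(X,Y)·P(x,y) over outcomes with min(X, Y) ≥ 2 gives 8/3.
E[max(X, Y) | min(X, Y) ≥ 2] = (8/3) / (5/8) = 64/15.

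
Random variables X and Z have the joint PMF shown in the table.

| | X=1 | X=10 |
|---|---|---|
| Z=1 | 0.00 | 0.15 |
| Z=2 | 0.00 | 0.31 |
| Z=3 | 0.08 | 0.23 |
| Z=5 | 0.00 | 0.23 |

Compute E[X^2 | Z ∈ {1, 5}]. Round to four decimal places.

100.0000

P(Z ∈ {1, 5}) = 0.38.
Σ X^2·P over the event = 100·(0.15) + 100·(0.23) = 38.00.
E[X^2 | Z ∈ {1, 5}] = (38.00) / (0.38) = 100.0000.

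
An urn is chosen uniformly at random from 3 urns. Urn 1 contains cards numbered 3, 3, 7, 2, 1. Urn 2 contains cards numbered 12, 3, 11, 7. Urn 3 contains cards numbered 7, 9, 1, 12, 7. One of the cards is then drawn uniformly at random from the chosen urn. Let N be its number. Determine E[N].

E[N | urn 1] = (3+3+7+2+1)/5 = 16/5.
E[N | urn 2] = (12+3+11+7)/4 = 33/4.
E[N | urn 3] = (7+9+1+12+7)/5 = 36/5.
E[N] = (1/3)·(16/5) + (1/3)·(33/4) + (1/3)·(36/5) = 373/60.

373/60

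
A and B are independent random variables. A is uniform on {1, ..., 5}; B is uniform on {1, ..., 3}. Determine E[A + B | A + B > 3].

67/12

P(A + B > 3) = 4/5.
Summing (A+B)·P(x,y) over outcomes with A + B > 3 gives 67/15.
E[A + B | A + B > 3] = (67/15) / (4/5) = 67/12.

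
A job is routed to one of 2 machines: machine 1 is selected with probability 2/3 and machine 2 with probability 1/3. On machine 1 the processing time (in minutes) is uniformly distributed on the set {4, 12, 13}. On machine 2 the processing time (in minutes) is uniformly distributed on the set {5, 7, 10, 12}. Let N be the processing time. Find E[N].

E[N | machine 1] = (4+12+13)/3 = 29/3.
E[N | machine 2] = (5+7+10+12)/4 = 17/2.
By the law of total expectation,
E[N] = (2/3)·(29/3) + (1/3)·(17/2) = 167/18.

167/18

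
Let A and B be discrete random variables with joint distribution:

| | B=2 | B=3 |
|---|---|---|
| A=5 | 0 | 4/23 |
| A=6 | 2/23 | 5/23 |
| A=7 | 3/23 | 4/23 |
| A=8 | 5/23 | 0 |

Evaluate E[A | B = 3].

P(B = 3) = 13/23.
Σ A·P over the event = 5·(4/23) + 6·(5/23) + 7·(4/23) = 78/23.
E[A | B = 3] = (78/23) / (13/23) = 6.

6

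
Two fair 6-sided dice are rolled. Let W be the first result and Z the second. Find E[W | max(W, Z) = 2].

Outcomes with max(W, Z) = 2: (1,2), (2,1), (2,2), each with probability 1/36.
E[W | max(W, Z) = 2] = (1 + 2 + 2) / 3 = 5/3.

5/3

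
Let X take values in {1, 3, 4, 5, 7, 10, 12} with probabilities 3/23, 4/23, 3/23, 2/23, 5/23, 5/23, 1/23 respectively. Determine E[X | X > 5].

P(X > 5) = 11/23.
Σ over the event: 7·5/23 + 10·5/23 + 12·1/23 = 97/23.
E[X | X > 5] = (97/23) / (11/23) = 97/11.

97/11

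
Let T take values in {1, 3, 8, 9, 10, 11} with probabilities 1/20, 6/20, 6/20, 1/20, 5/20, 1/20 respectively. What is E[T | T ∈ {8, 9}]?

57/7

P(T ∈ {8, 9}) = 7/20.
Σ over the event: 8·3/10 + 9·1/20 = 57/20.
E[T | T ∈ {8, 9}] = (57/20) / (7/20) = 57/7.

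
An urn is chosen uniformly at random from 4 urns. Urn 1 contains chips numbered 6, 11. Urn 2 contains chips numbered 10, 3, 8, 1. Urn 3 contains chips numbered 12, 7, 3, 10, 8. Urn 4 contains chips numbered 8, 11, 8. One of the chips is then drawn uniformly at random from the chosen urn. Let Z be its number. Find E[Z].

E[Z | urn 1] = (6+11)/2 = 17/2.
E[Z | urn 2] = (10+3+8+1)/4 = 11/2.
E[Z | urn 3] = (12+7+3+10+8)/5 = 8.
E[Z | urn 4] = (8+11+8)/3 = 9.
By the law of total expectation,
E[Z] = (1/4)·(17/2) + (1/4)·(11/2) + (1/4)·(8) + (1/4)·(9) = 31/4.

31/4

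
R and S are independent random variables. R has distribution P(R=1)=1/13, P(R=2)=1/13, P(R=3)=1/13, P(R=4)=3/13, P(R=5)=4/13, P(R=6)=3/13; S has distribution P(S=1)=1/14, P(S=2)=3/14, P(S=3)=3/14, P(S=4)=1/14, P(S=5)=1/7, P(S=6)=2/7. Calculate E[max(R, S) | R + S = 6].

P(R + S = 6) = 19/182.
Summing max(R,S)·P(x,y) over outcomes with R + S = 6 gives 79/182.
E[max(R, S) | R + S = 6] = (79/182) / (19/182) = 79/19.

79/19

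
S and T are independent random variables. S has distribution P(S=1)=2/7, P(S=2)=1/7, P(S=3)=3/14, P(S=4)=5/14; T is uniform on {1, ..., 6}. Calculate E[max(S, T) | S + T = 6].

P(S + T = 6) = 1/6.
Summing max(S,T)·P(x,y) over outcomes with S + T = 6 gives 19/28.
E[max(S, T) | S + T = 6] = (19/28) / (1/6) = 57/14.

57/14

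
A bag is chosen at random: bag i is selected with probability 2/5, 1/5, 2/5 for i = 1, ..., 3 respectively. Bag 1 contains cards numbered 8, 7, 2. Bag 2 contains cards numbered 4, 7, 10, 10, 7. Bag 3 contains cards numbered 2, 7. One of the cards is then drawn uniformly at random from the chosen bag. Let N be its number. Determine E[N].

E[N | bag 1] = (8+7+2)/3 = 17/3.
E[N | bag 2] = (4+7+10+10+7)/5 = 38/5.
E[N | bag 3] = (2+7)/2 = 9/2.
By the law of total expectation,
E[N] = (2/5)·(17/3) + (1/5)·(38/5) + (2/5)·(9/2) = 419/75.

419/75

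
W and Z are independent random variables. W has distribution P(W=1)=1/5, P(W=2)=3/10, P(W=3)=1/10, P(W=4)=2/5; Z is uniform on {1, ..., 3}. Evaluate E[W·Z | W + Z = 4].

P(W + Z = 4) = 1/5.
Summing WZ·P(x,y) over outcomes with W + Z = 4 gives 7/10.
E[W·Z | W + Z = 4] = (7/10) / (1/5) = 7/2.

7/2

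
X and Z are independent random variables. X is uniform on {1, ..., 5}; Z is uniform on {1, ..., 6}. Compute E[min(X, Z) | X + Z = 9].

11/3

Outcomes with X + Z = 9: (3,6), (4,5), (5,4), each with probability 1/30.
E[min(X, Z) | X + Z = 9] = (3 + 4 + 4) / 3 = 11/3.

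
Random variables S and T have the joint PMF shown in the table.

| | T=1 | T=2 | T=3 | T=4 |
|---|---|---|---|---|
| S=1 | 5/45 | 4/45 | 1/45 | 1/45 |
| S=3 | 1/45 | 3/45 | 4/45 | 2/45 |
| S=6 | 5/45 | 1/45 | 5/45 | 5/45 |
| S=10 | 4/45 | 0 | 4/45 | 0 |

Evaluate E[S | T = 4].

P(T = 4) = 8/45.
Σ S·P over the event = 1·(1/45) + 3·(2/45) + 6·(5/45) = 37/45.
E[S | T = 4] = (37/45) / (8/45) = 37/8.

37/8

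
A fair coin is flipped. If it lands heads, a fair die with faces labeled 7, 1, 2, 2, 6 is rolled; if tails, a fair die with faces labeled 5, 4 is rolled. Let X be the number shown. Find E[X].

E[X | heads] = (7+1+2+2+6)/5 = 18/5.
E[X | tails] = (5+4)/2 = 9/2.
E[X] = (1/2)·(18/5) + (1/2)·(9/2) = 81/20.

81/20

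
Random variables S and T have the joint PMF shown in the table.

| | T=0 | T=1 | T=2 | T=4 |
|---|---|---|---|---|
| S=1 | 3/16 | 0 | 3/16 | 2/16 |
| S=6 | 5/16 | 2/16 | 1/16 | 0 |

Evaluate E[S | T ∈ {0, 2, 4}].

22/7

P(T ∈ {0, 2, 4}) = 7/8.
Σ S·P over the event = 1·(3/16) + 1·(3/16) + 1·(2/16) + 6·(5/16) + 6·(1/16) = 11/4.
E[S | T ∈ {0, 2, 4}] = (11/4) / (7/8) = 22/7.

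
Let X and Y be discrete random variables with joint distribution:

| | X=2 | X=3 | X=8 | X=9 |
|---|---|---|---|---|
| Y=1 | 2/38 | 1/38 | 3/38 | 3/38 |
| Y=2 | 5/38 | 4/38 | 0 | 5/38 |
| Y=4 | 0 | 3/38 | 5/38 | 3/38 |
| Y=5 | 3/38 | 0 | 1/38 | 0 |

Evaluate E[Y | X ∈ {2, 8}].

P(X ∈ {2, 8}) = 1/2.
Σ Y·P over the event = 1·(2/38) + 2·(5/38) + 5·(3/38) + 1·(3/38) + 4·(5/38) + 5·(1/38) = 55/38.
E[Y | X ∈ {2, 8}] = (55/38) / (1/2) = 55/19.

55/19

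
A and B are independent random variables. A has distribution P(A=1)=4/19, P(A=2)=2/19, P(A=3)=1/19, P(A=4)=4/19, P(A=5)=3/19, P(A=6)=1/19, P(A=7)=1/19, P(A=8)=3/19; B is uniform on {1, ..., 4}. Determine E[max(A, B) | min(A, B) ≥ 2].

232/45

P(min(A, B) ≥ 2) = 45/76.
Summing max(A,B)·P(x,y) over outcomes with min(A, B) ≥ 2 gives 58/19.
E[max(A, B) | min(A, B) ≥ 2] = (58/19) / (45/76) = 232/45.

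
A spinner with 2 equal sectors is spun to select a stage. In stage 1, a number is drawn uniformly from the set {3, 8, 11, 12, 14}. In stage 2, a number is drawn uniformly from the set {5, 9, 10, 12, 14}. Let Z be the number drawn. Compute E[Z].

E[Z | stage 1] = (3+8+11+12+14)/5 = 48/5.
E[Z | stage 2] = (5+9+10+12+14)/5 = 10.
E[Z] = (1/2)·(48/5) + (1/2)·(10) = 49/5.

49/5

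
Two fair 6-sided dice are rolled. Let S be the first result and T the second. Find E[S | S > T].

14/3

P(S > T) = 5/12.
Summing S·P(x,y) over outcomes with S > T gives 35/18.
E[S | S > T] = (35/18) / (5/12) = 14/3.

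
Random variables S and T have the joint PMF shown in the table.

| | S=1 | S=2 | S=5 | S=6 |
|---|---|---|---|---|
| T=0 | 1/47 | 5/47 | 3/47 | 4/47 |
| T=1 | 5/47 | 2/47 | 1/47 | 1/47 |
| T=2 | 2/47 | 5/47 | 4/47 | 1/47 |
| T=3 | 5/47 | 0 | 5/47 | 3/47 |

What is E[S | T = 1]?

P(T = 1) = 9/47.
Summing S·P(S=x,T=y) over the conditioning event gives 20/47.
E[S | T = 1] = (20/47) / (9/47) = 20/9.

20/9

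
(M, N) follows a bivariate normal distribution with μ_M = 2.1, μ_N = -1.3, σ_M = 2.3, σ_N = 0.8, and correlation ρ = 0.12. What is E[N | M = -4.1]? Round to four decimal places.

The regression of N on M has slope ρ·σ_N/σ_M and passes through (μ_M, μ_N).
E[N | M=-4.1] = -1.3 + (0.12)·(0.8/2.3)·(-4.1 − (2.1)) = -1.3 + (0.041739)·(-6.2) = -1.5588.

-1.5588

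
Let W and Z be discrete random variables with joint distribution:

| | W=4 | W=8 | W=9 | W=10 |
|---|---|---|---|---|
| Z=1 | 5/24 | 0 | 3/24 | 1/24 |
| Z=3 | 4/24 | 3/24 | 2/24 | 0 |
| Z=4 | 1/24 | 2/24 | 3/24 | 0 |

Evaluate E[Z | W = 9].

21/8

P(W = 9) = 1/3.
Σ Z·P over the event = 1·(3/24) + 3·(2/24) + 4·(3/24) = 7/8.
E[Z | W = 9] = (7/8) / (1/3) = 21/8.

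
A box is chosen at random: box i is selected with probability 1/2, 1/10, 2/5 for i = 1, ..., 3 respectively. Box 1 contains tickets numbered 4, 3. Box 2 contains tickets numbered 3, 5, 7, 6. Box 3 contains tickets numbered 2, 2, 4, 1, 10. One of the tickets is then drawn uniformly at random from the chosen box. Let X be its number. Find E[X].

759/200

E[X | box 1] = (4+3)/2 = 7/2.
E[X | box 2] = (3+5+7+6)/4 = 21/4.
E[X | box 3] = (2+2+4+1+10)/5 = 19/5.
By the law of total expectation,
E[X] = (1/2)·(7/2) + (1/10)·(21/4) + (2/5)·(19/5) = 759/200.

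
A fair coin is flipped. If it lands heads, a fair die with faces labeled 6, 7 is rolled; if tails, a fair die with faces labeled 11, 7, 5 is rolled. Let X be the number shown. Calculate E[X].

85/12

E[X | heads] = (6+7)/2 = 13/2.
E[X | tails] = (11+7+5)/3 = 23/3.
By the law of total expectation,
E[X] = (1/2)·(13/2) + (1/2)·(23/3) = 85/12.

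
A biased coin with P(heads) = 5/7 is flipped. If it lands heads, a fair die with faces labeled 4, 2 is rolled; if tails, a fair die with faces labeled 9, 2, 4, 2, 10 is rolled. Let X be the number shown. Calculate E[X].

129/35

E[X | heads] = (4+2)/2 = 3.
E[X | tails] = (9+2+4+2+10)/5 = 27/5.
By the law of total expectation,
E[X] = (5/7)·(3) + (2/7)·(27/5) = 129/35.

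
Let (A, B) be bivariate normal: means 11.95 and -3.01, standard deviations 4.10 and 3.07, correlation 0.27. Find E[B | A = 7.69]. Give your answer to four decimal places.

The regression of B on A has slope ρ·σ_B/σ_A and passes through (μ_A, μ_B).
E[B | A=7.69] = -3.01 + (0.27)·(3.07/4.10)·(7.69 − (11.95)) = -3.01 + (0.20217)·(-4.26) = -3.8712.

-3.8712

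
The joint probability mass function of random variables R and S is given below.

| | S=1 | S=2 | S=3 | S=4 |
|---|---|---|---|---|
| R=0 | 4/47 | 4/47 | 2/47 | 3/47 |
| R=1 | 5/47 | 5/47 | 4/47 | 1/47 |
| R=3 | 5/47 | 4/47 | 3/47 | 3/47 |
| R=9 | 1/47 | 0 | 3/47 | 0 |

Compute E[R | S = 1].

P(S = 1) = 15/47.
Σ R·P over the event = 0·(4/47) + 1·(5/47) + 3·(5/47) + 9·(1/47) = 29/47.
E[R | S = 1] = (29/47) / (15/47) = 29/15.

29/15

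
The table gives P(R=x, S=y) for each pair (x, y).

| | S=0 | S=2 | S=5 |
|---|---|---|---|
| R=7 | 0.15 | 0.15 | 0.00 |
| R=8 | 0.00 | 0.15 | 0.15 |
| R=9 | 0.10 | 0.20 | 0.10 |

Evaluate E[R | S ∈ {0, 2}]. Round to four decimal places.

P(S ∈ {0, 2}) = 0.75.
Σ R·P over the event = 7·(0.15) + 7·(0.15) + 8·(0.15) + 9·(0.10) + 9·(0.20) = 6.00.
E[R | S ∈ {0, 2}] = (6.00) / (0.75) = 8.0000.

8.0000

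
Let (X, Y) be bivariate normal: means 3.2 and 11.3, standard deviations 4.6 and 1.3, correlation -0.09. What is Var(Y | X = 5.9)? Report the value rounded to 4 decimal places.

For a bivariate normal, Var(Y | X=x) = σ_Y²(1 − ρ²).
Var(Y | X=5.9) = (1.3)²·(1 − (-0.09)²) = 1.69·0.9919 = 1.6763.

1.6763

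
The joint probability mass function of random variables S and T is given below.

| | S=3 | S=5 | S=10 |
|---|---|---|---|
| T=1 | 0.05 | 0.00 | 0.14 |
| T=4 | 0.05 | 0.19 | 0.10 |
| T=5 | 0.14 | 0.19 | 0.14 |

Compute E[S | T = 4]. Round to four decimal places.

6.1765

P(T = 4) = 0.34.
Σ S·P over the event = 3·(0.05) + 5·(0.19) + 10·(0.10) = 2.10.
E[S | T = 4] = (2.10) / (0.34) = 6.1765.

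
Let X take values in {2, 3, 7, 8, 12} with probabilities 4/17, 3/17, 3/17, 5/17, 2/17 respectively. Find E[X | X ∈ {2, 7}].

P(X ∈ {2, 7}) = 7/17.
Σ over the event: 2·4/17 + 7·3/17 = 29/17.
E[X | X ∈ {2, 7}] = (29/17) / (7/17) = 29/7.

29/7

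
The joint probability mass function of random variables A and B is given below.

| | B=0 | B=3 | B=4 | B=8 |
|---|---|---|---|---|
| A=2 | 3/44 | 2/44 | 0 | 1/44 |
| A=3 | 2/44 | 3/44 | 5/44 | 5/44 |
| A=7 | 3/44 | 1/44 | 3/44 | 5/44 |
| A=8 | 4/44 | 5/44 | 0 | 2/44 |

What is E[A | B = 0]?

P(B = 0) = 3/11.
Σ A·P over the event = 2·(3/44) + 3·(2/44) + 7·(3/44) + 8·(4/44) = 65/44.
E[A | B = 0] = (65/44) / (3/11) = 65/12.

65/12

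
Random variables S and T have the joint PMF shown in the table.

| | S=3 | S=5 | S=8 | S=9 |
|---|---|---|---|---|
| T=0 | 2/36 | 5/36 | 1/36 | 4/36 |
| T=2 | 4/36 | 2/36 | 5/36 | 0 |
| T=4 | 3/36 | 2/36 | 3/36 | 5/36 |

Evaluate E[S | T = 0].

25/4

P(T = 0) = 1/3.
Σ S·P over the event = 3·(2/36) + 5·(5/36) + 8·(1/36) + 9·(4/36) = 25/12.
E[S | T = 0] = (25/12) / (1/3) = 25/4.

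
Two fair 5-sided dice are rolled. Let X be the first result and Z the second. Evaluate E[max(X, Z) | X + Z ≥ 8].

Outcomes with X + Z ≥ 8: (3,5), (4,4), (4,5), (5,3), (5,4), (5,5), each with probability 1/25.
E[max(X, Z) | X + Z ≥ 8] = (5 + 4 + 5 + 5 + 5 + 5) / 6 = 29/6.

29/6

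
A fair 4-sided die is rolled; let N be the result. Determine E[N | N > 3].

Given N > 3, N is equally likely to be any of {4}.
E[N | N > 3] = (4) / 1 = 4.

4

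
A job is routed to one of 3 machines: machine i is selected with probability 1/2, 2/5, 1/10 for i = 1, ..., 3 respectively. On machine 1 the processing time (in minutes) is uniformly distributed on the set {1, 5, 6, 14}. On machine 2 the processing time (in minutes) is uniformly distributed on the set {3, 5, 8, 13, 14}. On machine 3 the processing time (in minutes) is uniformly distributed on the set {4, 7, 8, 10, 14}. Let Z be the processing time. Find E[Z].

E[Z | machine 1] = (1+5+6+14)/4 = 13/2.
E[Z | machine 2] = (3+5+8+13+14)/5 = 43/5.
E[Z | machine 3] = (4+7+8+10+14)/5 = 43/5.
E[Z] = (1/2)·(13/2) + (2/5)·(43/5) + (1/10)·(43/5) = 151/20.

151/20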